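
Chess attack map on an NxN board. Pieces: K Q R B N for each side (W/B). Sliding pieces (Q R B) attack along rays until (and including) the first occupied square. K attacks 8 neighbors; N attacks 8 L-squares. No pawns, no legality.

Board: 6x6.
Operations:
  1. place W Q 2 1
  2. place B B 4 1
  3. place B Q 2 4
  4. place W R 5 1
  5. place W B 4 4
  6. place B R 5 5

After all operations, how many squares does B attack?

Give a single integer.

Answer: 23

Derivation:
Op 1: place WQ@(2,1)
Op 2: place BB@(4,1)
Op 3: place BQ@(2,4)
Op 4: place WR@(5,1)
Op 5: place WB@(4,4)
Op 6: place BR@(5,5)
Per-piece attacks for B:
  BQ@(2,4): attacks (2,5) (2,3) (2,2) (2,1) (3,4) (4,4) (1,4) (0,4) (3,5) (3,3) (4,2) (5,1) (1,5) (1,3) (0,2) [ray(0,-1) blocked at (2,1); ray(1,0) blocked at (4,4); ray(1,-1) blocked at (5,1)]
  BB@(4,1): attacks (5,2) (5,0) (3,2) (2,3) (1,4) (0,5) (3,0)
  BR@(5,5): attacks (5,4) (5,3) (5,2) (5,1) (4,5) (3,5) (2,5) (1,5) (0,5) [ray(0,-1) blocked at (5,1)]
Union (23 distinct): (0,2) (0,4) (0,5) (1,3) (1,4) (1,5) (2,1) (2,2) (2,3) (2,5) (3,0) (3,2) (3,3) (3,4) (3,5) (4,2) (4,4) (4,5) (5,0) (5,1) (5,2) (5,3) (5,4)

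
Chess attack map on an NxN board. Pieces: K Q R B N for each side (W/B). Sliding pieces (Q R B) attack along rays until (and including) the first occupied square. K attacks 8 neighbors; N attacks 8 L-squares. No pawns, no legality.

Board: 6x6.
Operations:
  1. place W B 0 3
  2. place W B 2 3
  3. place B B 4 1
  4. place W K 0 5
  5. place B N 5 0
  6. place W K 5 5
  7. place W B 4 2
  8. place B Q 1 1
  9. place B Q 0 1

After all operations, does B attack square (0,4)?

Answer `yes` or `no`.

Answer: no

Derivation:
Op 1: place WB@(0,3)
Op 2: place WB@(2,3)
Op 3: place BB@(4,1)
Op 4: place WK@(0,5)
Op 5: place BN@(5,0)
Op 6: place WK@(5,5)
Op 7: place WB@(4,2)
Op 8: place BQ@(1,1)
Op 9: place BQ@(0,1)
Per-piece attacks for B:
  BQ@(0,1): attacks (0,2) (0,3) (0,0) (1,1) (1,2) (2,3) (1,0) [ray(0,1) blocked at (0,3); ray(1,0) blocked at (1,1); ray(1,1) blocked at (2,3)]
  BQ@(1,1): attacks (1,2) (1,3) (1,4) (1,5) (1,0) (2,1) (3,1) (4,1) (0,1) (2,2) (3,3) (4,4) (5,5) (2,0) (0,2) (0,0) [ray(1,0) blocked at (4,1); ray(-1,0) blocked at (0,1); ray(1,1) blocked at (5,5)]
  BB@(4,1): attacks (5,2) (5,0) (3,2) (2,3) (3,0) [ray(1,-1) blocked at (5,0); ray(-1,1) blocked at (2,3)]
  BN@(5,0): attacks (4,2) (3,1)
B attacks (0,4): no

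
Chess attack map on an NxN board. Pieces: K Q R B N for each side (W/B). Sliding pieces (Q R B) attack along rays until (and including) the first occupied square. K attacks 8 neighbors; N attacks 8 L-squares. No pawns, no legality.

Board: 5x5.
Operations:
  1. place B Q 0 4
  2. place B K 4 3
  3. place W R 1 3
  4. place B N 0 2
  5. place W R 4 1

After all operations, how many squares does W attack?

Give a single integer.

Answer: 13

Derivation:
Op 1: place BQ@(0,4)
Op 2: place BK@(4,3)
Op 3: place WR@(1,3)
Op 4: place BN@(0,2)
Op 5: place WR@(4,1)
Per-piece attacks for W:
  WR@(1,3): attacks (1,4) (1,2) (1,1) (1,0) (2,3) (3,3) (4,3) (0,3) [ray(1,0) blocked at (4,3)]
  WR@(4,1): attacks (4,2) (4,3) (4,0) (3,1) (2,1) (1,1) (0,1) [ray(0,1) blocked at (4,3)]
Union (13 distinct): (0,1) (0,3) (1,0) (1,1) (1,2) (1,4) (2,1) (2,3) (3,1) (3,3) (4,0) (4,2) (4,3)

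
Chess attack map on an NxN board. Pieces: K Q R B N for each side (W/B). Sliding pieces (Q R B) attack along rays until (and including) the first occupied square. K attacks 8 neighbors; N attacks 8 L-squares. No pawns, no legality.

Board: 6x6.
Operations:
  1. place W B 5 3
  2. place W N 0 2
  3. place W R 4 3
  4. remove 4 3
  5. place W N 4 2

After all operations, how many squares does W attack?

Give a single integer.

Answer: 11

Derivation:
Op 1: place WB@(5,3)
Op 2: place WN@(0,2)
Op 3: place WR@(4,3)
Op 4: remove (4,3)
Op 5: place WN@(4,2)
Per-piece attacks for W:
  WN@(0,2): attacks (1,4) (2,3) (1,0) (2,1)
  WN@(4,2): attacks (5,4) (3,4) (2,3) (5,0) (3,0) (2,1)
  WB@(5,3): attacks (4,4) (3,5) (4,2) [ray(-1,-1) blocked at (4,2)]
Union (11 distinct): (1,0) (1,4) (2,1) (2,3) (3,0) (3,4) (3,5) (4,2) (4,4) (5,0) (5,4)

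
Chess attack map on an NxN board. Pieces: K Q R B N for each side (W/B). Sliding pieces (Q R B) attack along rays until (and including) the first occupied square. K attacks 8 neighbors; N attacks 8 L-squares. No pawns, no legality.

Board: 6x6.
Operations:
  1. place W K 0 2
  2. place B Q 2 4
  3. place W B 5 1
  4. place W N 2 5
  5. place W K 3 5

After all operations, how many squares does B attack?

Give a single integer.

Op 1: place WK@(0,2)
Op 2: place BQ@(2,4)
Op 3: place WB@(5,1)
Op 4: place WN@(2,5)
Op 5: place WK@(3,5)
Per-piece attacks for B:
  BQ@(2,4): attacks (2,5) (2,3) (2,2) (2,1) (2,0) (3,4) (4,4) (5,4) (1,4) (0,4) (3,5) (3,3) (4,2) (5,1) (1,5) (1,3) (0,2) [ray(0,1) blocked at (2,5); ray(1,1) blocked at (3,5); ray(1,-1) blocked at (5,1); ray(-1,-1) blocked at (0,2)]
Union (17 distinct): (0,2) (0,4) (1,3) (1,4) (1,5) (2,0) (2,1) (2,2) (2,3) (2,5) (3,3) (3,4) (3,5) (4,2) (4,4) (5,1) (5,4)

Answer: 17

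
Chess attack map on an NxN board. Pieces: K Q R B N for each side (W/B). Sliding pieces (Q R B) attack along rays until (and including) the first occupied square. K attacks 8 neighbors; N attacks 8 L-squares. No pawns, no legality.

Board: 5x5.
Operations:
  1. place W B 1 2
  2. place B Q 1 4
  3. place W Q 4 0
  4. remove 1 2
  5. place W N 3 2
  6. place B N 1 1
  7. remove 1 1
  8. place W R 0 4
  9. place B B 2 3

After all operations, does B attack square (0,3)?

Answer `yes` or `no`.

Op 1: place WB@(1,2)
Op 2: place BQ@(1,4)
Op 3: place WQ@(4,0)
Op 4: remove (1,2)
Op 5: place WN@(3,2)
Op 6: place BN@(1,1)
Op 7: remove (1,1)
Op 8: place WR@(0,4)
Op 9: place BB@(2,3)
Per-piece attacks for B:
  BQ@(1,4): attacks (1,3) (1,2) (1,1) (1,0) (2,4) (3,4) (4,4) (0,4) (2,3) (0,3) [ray(-1,0) blocked at (0,4); ray(1,-1) blocked at (2,3)]
  BB@(2,3): attacks (3,4) (3,2) (1,4) (1,2) (0,1) [ray(1,-1) blocked at (3,2); ray(-1,1) blocked at (1,4)]
B attacks (0,3): yes

Answer: yes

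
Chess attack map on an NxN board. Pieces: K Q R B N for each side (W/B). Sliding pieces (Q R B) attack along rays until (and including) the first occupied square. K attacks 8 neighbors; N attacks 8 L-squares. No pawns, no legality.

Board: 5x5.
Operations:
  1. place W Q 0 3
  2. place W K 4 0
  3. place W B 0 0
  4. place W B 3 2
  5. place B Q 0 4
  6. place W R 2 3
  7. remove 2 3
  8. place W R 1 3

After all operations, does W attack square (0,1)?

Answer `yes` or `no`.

Answer: yes

Derivation:
Op 1: place WQ@(0,3)
Op 2: place WK@(4,0)
Op 3: place WB@(0,0)
Op 4: place WB@(3,2)
Op 5: place BQ@(0,4)
Op 6: place WR@(2,3)
Op 7: remove (2,3)
Op 8: place WR@(1,3)
Per-piece attacks for W:
  WB@(0,0): attacks (1,1) (2,2) (3,3) (4,4)
  WQ@(0,3): attacks (0,4) (0,2) (0,1) (0,0) (1,3) (1,4) (1,2) (2,1) (3,0) [ray(0,1) blocked at (0,4); ray(0,-1) blocked at (0,0); ray(1,0) blocked at (1,3)]
  WR@(1,3): attacks (1,4) (1,2) (1,1) (1,0) (2,3) (3,3) (4,3) (0,3) [ray(-1,0) blocked at (0,3)]
  WB@(3,2): attacks (4,3) (4,1) (2,3) (1,4) (2,1) (1,0)
  WK@(4,0): attacks (4,1) (3,0) (3,1)
W attacks (0,1): yes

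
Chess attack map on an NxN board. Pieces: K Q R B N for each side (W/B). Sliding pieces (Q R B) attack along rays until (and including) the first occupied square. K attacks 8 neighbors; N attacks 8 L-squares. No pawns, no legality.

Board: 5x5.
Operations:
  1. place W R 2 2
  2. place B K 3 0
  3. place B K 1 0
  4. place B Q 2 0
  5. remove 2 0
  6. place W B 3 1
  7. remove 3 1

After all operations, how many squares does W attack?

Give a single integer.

Op 1: place WR@(2,2)
Op 2: place BK@(3,0)
Op 3: place BK@(1,0)
Op 4: place BQ@(2,0)
Op 5: remove (2,0)
Op 6: place WB@(3,1)
Op 7: remove (3,1)
Per-piece attacks for W:
  WR@(2,2): attacks (2,3) (2,4) (2,1) (2,0) (3,2) (4,2) (1,2) (0,2)
Union (8 distinct): (0,2) (1,2) (2,0) (2,1) (2,3) (2,4) (3,2) (4,2)

Answer: 8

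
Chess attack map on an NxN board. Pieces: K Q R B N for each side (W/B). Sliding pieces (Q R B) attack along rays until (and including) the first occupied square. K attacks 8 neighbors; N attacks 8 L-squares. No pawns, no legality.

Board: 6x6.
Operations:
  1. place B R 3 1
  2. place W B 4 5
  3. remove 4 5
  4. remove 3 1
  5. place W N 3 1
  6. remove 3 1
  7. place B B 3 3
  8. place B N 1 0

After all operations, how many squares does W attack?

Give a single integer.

Op 1: place BR@(3,1)
Op 2: place WB@(4,5)
Op 3: remove (4,5)
Op 4: remove (3,1)
Op 5: place WN@(3,1)
Op 6: remove (3,1)
Op 7: place BB@(3,3)
Op 8: place BN@(1,0)
Per-piece attacks for W:
Union (0 distinct): (none)

Answer: 0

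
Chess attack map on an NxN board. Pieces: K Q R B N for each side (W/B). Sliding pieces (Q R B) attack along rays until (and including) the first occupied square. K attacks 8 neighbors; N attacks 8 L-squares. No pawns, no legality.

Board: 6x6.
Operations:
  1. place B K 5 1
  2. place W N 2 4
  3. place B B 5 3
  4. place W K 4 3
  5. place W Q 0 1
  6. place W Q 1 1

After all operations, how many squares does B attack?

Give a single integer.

Answer: 9

Derivation:
Op 1: place BK@(5,1)
Op 2: place WN@(2,4)
Op 3: place BB@(5,3)
Op 4: place WK@(4,3)
Op 5: place WQ@(0,1)
Op 6: place WQ@(1,1)
Per-piece attacks for B:
  BK@(5,1): attacks (5,2) (5,0) (4,1) (4,2) (4,0)
  BB@(5,3): attacks (4,4) (3,5) (4,2) (3,1) (2,0)
Union (9 distinct): (2,0) (3,1) (3,5) (4,0) (4,1) (4,2) (4,4) (5,0) (5,2)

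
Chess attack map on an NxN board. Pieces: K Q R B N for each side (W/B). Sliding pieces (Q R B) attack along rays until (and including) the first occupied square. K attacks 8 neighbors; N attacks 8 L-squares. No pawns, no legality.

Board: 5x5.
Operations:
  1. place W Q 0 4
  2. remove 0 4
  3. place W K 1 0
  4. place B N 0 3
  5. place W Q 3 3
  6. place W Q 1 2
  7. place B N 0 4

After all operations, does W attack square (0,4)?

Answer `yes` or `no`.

Op 1: place WQ@(0,4)
Op 2: remove (0,4)
Op 3: place WK@(1,0)
Op 4: place BN@(0,3)
Op 5: place WQ@(3,3)
Op 6: place WQ@(1,2)
Op 7: place BN@(0,4)
Per-piece attacks for W:
  WK@(1,0): attacks (1,1) (2,0) (0,0) (2,1) (0,1)
  WQ@(1,2): attacks (1,3) (1,4) (1,1) (1,0) (2,2) (3,2) (4,2) (0,2) (2,3) (3,4) (2,1) (3,0) (0,3) (0,1) [ray(0,-1) blocked at (1,0); ray(-1,1) blocked at (0,3)]
  WQ@(3,3): attacks (3,4) (3,2) (3,1) (3,0) (4,3) (2,3) (1,3) (0,3) (4,4) (4,2) (2,4) (2,2) (1,1) (0,0) [ray(-1,0) blocked at (0,3)]
W attacks (0,4): no

Answer: no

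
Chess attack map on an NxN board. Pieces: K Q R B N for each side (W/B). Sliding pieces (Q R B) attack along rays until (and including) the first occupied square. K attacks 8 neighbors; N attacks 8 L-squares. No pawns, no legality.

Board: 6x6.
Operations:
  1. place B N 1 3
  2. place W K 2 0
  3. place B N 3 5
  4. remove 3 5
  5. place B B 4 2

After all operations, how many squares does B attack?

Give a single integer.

Op 1: place BN@(1,3)
Op 2: place WK@(2,0)
Op 3: place BN@(3,5)
Op 4: remove (3,5)
Op 5: place BB@(4,2)
Per-piece attacks for B:
  BN@(1,3): attacks (2,5) (3,4) (0,5) (2,1) (3,2) (0,1)
  BB@(4,2): attacks (5,3) (5,1) (3,3) (2,4) (1,5) (3,1) (2,0) [ray(-1,-1) blocked at (2,0)]
Union (13 distinct): (0,1) (0,5) (1,5) (2,0) (2,1) (2,4) (2,5) (3,1) (3,2) (3,3) (3,4) (5,1) (5,3)

Answer: 13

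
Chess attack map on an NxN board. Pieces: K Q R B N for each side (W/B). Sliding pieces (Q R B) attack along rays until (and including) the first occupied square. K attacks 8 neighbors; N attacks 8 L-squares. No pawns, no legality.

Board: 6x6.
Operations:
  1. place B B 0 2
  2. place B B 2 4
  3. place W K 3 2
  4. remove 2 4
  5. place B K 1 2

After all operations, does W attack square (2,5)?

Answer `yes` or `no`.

Answer: no

Derivation:
Op 1: place BB@(0,2)
Op 2: place BB@(2,4)
Op 3: place WK@(3,2)
Op 4: remove (2,4)
Op 5: place BK@(1,2)
Per-piece attacks for W:
  WK@(3,2): attacks (3,3) (3,1) (4,2) (2,2) (4,3) (4,1) (2,3) (2,1)
W attacks (2,5): no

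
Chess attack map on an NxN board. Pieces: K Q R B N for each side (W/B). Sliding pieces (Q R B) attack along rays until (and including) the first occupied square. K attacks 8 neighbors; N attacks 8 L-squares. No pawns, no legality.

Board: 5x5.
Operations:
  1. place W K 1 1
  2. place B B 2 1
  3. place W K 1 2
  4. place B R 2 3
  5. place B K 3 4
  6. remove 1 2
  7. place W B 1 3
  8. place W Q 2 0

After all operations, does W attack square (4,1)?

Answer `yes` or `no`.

Op 1: place WK@(1,1)
Op 2: place BB@(2,1)
Op 3: place WK@(1,2)
Op 4: place BR@(2,3)
Op 5: place BK@(3,4)
Op 6: remove (1,2)
Op 7: place WB@(1,3)
Op 8: place WQ@(2,0)
Per-piece attacks for W:
  WK@(1,1): attacks (1,2) (1,0) (2,1) (0,1) (2,2) (2,0) (0,2) (0,0)
  WB@(1,3): attacks (2,4) (2,2) (3,1) (4,0) (0,4) (0,2)
  WQ@(2,0): attacks (2,1) (3,0) (4,0) (1,0) (0,0) (3,1) (4,2) (1,1) [ray(0,1) blocked at (2,1); ray(-1,1) blocked at (1,1)]
W attacks (4,1): no

Answer: no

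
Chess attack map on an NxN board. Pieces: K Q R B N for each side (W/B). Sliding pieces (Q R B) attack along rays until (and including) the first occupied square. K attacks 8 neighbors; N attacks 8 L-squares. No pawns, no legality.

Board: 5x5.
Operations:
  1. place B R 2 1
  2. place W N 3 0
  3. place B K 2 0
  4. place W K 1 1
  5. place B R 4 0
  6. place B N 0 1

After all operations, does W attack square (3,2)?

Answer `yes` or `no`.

Answer: no

Derivation:
Op 1: place BR@(2,1)
Op 2: place WN@(3,0)
Op 3: place BK@(2,0)
Op 4: place WK@(1,1)
Op 5: place BR@(4,0)
Op 6: place BN@(0,1)
Per-piece attacks for W:
  WK@(1,1): attacks (1,2) (1,0) (2,1) (0,1) (2,2) (2,0) (0,2) (0,0)
  WN@(3,0): attacks (4,2) (2,2) (1,1)
W attacks (3,2): no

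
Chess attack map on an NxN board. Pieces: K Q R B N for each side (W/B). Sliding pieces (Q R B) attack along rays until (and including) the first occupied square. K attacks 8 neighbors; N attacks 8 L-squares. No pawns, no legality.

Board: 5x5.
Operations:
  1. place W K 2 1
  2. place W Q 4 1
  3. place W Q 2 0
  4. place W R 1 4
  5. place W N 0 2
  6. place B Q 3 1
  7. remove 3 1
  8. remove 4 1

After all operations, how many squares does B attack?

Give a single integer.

Answer: 0

Derivation:
Op 1: place WK@(2,1)
Op 2: place WQ@(4,1)
Op 3: place WQ@(2,0)
Op 4: place WR@(1,4)
Op 5: place WN@(0,2)
Op 6: place BQ@(3,1)
Op 7: remove (3,1)
Op 8: remove (4,1)
Per-piece attacks for B:
Union (0 distinct): (none)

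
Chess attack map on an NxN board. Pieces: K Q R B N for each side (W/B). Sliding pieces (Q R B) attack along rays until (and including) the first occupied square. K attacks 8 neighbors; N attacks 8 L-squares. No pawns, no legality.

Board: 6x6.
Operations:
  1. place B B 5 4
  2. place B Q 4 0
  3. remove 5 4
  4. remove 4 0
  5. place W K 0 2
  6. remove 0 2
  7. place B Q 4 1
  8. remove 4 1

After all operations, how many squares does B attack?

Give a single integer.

Op 1: place BB@(5,4)
Op 2: place BQ@(4,0)
Op 3: remove (5,4)
Op 4: remove (4,0)
Op 5: place WK@(0,2)
Op 6: remove (0,2)
Op 7: place BQ@(4,1)
Op 8: remove (4,1)
Per-piece attacks for B:
Union (0 distinct): (none)

Answer: 0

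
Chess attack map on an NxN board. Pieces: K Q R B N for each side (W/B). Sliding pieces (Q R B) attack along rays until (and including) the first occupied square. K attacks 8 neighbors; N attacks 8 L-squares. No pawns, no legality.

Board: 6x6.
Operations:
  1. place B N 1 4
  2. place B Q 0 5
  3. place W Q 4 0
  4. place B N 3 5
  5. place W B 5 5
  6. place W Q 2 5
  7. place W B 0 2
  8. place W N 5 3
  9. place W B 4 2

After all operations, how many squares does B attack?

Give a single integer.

Answer: 12

Derivation:
Op 1: place BN@(1,4)
Op 2: place BQ@(0,5)
Op 3: place WQ@(4,0)
Op 4: place BN@(3,5)
Op 5: place WB@(5,5)
Op 6: place WQ@(2,5)
Op 7: place WB@(0,2)
Op 8: place WN@(5,3)
Op 9: place WB@(4,2)
Per-piece attacks for B:
  BQ@(0,5): attacks (0,4) (0,3) (0,2) (1,5) (2,5) (1,4) [ray(0,-1) blocked at (0,2); ray(1,0) blocked at (2,5); ray(1,-1) blocked at (1,4)]
  BN@(1,4): attacks (3,5) (2,2) (3,3) (0,2)
  BN@(3,5): attacks (4,3) (5,4) (2,3) (1,4)
Union (12 distinct): (0,2) (0,3) (0,4) (1,4) (1,5) (2,2) (2,3) (2,5) (3,3) (3,5) (4,3) (5,4)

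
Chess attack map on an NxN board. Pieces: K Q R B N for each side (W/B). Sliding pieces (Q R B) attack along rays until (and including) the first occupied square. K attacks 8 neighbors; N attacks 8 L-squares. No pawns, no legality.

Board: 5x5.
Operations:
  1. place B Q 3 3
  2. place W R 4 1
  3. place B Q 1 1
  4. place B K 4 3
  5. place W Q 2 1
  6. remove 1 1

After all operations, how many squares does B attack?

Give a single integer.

Op 1: place BQ@(3,3)
Op 2: place WR@(4,1)
Op 3: place BQ@(1,1)
Op 4: place BK@(4,3)
Op 5: place WQ@(2,1)
Op 6: remove (1,1)
Per-piece attacks for B:
  BQ@(3,3): attacks (3,4) (3,2) (3,1) (3,0) (4,3) (2,3) (1,3) (0,3) (4,4) (4,2) (2,4) (2,2) (1,1) (0,0) [ray(1,0) blocked at (4,3)]
  BK@(4,3): attacks (4,4) (4,2) (3,3) (3,4) (3,2)
Union (15 distinct): (0,0) (0,3) (1,1) (1,3) (2,2) (2,3) (2,4) (3,0) (3,1) (3,2) (3,3) (3,4) (4,2) (4,3) (4,4)

Answer: 15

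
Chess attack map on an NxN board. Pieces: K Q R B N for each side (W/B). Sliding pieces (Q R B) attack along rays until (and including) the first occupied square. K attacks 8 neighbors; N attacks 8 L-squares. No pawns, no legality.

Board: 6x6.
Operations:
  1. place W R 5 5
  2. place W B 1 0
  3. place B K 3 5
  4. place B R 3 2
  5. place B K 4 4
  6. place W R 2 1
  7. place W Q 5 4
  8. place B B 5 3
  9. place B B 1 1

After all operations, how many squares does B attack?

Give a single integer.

Answer: 20

Derivation:
Op 1: place WR@(5,5)
Op 2: place WB@(1,0)
Op 3: place BK@(3,5)
Op 4: place BR@(3,2)
Op 5: place BK@(4,4)
Op 6: place WR@(2,1)
Op 7: place WQ@(5,4)
Op 8: place BB@(5,3)
Op 9: place BB@(1,1)
Per-piece attacks for B:
  BB@(1,1): attacks (2,2) (3,3) (4,4) (2,0) (0,2) (0,0) [ray(1,1) blocked at (4,4)]
  BR@(3,2): attacks (3,3) (3,4) (3,5) (3,1) (3,0) (4,2) (5,2) (2,2) (1,2) (0,2) [ray(0,1) blocked at (3,5)]
  BK@(3,5): attacks (3,4) (4,5) (2,5) (4,4) (2,4)
  BK@(4,4): attacks (4,5) (4,3) (5,4) (3,4) (5,5) (5,3) (3,5) (3,3)
  BB@(5,3): attacks (4,4) (4,2) (3,1) (2,0) [ray(-1,1) blocked at (4,4)]
Union (20 distinct): (0,0) (0,2) (1,2) (2,0) (2,2) (2,4) (2,5) (3,0) (3,1) (3,3) (3,4) (3,5) (4,2) (4,3) (4,4) (4,5) (5,2) (5,3) (5,4) (5,5)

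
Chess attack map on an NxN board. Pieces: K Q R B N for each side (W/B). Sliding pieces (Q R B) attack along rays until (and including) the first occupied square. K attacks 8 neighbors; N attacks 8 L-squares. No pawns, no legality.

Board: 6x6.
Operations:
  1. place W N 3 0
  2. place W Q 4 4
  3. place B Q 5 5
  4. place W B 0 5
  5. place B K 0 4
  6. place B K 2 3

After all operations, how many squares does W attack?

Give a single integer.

Op 1: place WN@(3,0)
Op 2: place WQ@(4,4)
Op 3: place BQ@(5,5)
Op 4: place WB@(0,5)
Op 5: place BK@(0,4)
Op 6: place BK@(2,3)
Per-piece attacks for W:
  WB@(0,5): attacks (1,4) (2,3) [ray(1,-1) blocked at (2,3)]
  WN@(3,0): attacks (4,2) (5,1) (2,2) (1,1)
  WQ@(4,4): attacks (4,5) (4,3) (4,2) (4,1) (4,0) (5,4) (3,4) (2,4) (1,4) (0,4) (5,5) (5,3) (3,5) (3,3) (2,2) (1,1) (0,0) [ray(-1,0) blocked at (0,4); ray(1,1) blocked at (5,5)]
Union (19 distinct): (0,0) (0,4) (1,1) (1,4) (2,2) (2,3) (2,4) (3,3) (3,4) (3,5) (4,0) (4,1) (4,2) (4,3) (4,5) (5,1) (5,3) (5,4) (5,5)

Answer: 19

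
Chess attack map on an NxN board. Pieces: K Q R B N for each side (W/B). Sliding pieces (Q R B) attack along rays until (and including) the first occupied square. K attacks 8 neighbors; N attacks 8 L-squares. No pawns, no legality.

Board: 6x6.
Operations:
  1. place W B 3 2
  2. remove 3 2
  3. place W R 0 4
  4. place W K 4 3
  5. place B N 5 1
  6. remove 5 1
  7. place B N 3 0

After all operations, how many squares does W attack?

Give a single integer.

Answer: 15

Derivation:
Op 1: place WB@(3,2)
Op 2: remove (3,2)
Op 3: place WR@(0,4)
Op 4: place WK@(4,3)
Op 5: place BN@(5,1)
Op 6: remove (5,1)
Op 7: place BN@(3,0)
Per-piece attacks for W:
  WR@(0,4): attacks (0,5) (0,3) (0,2) (0,1) (0,0) (1,4) (2,4) (3,4) (4,4) (5,4)
  WK@(4,3): attacks (4,4) (4,2) (5,3) (3,3) (5,4) (5,2) (3,4) (3,2)
Union (15 distinct): (0,0) (0,1) (0,2) (0,3) (0,5) (1,4) (2,4) (3,2) (3,3) (3,4) (4,2) (4,4) (5,2) (5,3) (5,4)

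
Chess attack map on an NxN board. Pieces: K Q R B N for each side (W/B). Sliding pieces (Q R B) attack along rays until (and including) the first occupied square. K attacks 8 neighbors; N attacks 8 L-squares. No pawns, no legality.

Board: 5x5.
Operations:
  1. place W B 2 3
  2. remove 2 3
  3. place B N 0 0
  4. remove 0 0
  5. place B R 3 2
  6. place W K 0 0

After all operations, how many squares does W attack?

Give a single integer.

Answer: 3

Derivation:
Op 1: place WB@(2,3)
Op 2: remove (2,3)
Op 3: place BN@(0,0)
Op 4: remove (0,0)
Op 5: place BR@(3,2)
Op 6: place WK@(0,0)
Per-piece attacks for W:
  WK@(0,0): attacks (0,1) (1,0) (1,1)
Union (3 distinct): (0,1) (1,0) (1,1)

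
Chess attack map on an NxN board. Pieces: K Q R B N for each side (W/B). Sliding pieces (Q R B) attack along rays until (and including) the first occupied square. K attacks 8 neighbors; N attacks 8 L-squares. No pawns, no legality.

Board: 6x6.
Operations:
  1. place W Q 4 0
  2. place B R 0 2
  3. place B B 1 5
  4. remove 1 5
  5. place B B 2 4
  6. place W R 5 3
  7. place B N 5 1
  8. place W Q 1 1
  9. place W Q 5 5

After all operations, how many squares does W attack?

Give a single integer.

Answer: 32

Derivation:
Op 1: place WQ@(4,0)
Op 2: place BR@(0,2)
Op 3: place BB@(1,5)
Op 4: remove (1,5)
Op 5: place BB@(2,4)
Op 6: place WR@(5,3)
Op 7: place BN@(5,1)
Op 8: place WQ@(1,1)
Op 9: place WQ@(5,5)
Per-piece attacks for W:
  WQ@(1,1): attacks (1,2) (1,3) (1,4) (1,5) (1,0) (2,1) (3,1) (4,1) (5,1) (0,1) (2,2) (3,3) (4,4) (5,5) (2,0) (0,2) (0,0) [ray(1,0) blocked at (5,1); ray(1,1) blocked at (5,5); ray(-1,1) blocked at (0,2)]
  WQ@(4,0): attacks (4,1) (4,2) (4,3) (4,4) (4,5) (5,0) (3,0) (2,0) (1,0) (0,0) (5,1) (3,1) (2,2) (1,3) (0,4) [ray(1,1) blocked at (5,1)]
  WR@(5,3): attacks (5,4) (5,5) (5,2) (5,1) (4,3) (3,3) (2,3) (1,3) (0,3) [ray(0,1) blocked at (5,5); ray(0,-1) blocked at (5,1)]
  WQ@(5,5): attacks (5,4) (5,3) (4,5) (3,5) (2,5) (1,5) (0,5) (4,4) (3,3) (2,2) (1,1) [ray(0,-1) blocked at (5,3); ray(-1,-1) blocked at (1,1)]
Union (32 distinct): (0,0) (0,1) (0,2) (0,3) (0,4) (0,5) (1,0) (1,1) (1,2) (1,3) (1,4) (1,5) (2,0) (2,1) (2,2) (2,3) (2,5) (3,0) (3,1) (3,3) (3,5) (4,1) (4,2) (4,3) (4,4) (4,5) (5,0) (5,1) (5,2) (5,3) (5,4) (5,5)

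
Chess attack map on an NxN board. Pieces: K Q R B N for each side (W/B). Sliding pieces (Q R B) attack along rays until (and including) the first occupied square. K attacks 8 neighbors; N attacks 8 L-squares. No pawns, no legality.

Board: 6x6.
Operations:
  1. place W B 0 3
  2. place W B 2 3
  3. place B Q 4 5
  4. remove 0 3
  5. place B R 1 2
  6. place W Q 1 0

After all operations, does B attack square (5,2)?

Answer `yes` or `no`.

Op 1: place WB@(0,3)
Op 2: place WB@(2,3)
Op 3: place BQ@(4,5)
Op 4: remove (0,3)
Op 5: place BR@(1,2)
Op 6: place WQ@(1,0)
Per-piece attacks for B:
  BR@(1,2): attacks (1,3) (1,4) (1,5) (1,1) (1,0) (2,2) (3,2) (4,2) (5,2) (0,2) [ray(0,-1) blocked at (1,0)]
  BQ@(4,5): attacks (4,4) (4,3) (4,2) (4,1) (4,0) (5,5) (3,5) (2,5) (1,5) (0,5) (5,4) (3,4) (2,3) [ray(-1,-1) blocked at (2,3)]
B attacks (5,2): yes

Answer: yes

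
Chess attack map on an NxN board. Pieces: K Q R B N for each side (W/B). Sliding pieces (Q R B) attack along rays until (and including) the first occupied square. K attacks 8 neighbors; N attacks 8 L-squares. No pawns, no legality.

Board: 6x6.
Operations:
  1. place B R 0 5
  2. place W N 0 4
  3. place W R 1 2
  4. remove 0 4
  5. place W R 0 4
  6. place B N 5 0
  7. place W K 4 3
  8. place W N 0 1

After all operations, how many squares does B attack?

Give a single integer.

Op 1: place BR@(0,5)
Op 2: place WN@(0,4)
Op 3: place WR@(1,2)
Op 4: remove (0,4)
Op 5: place WR@(0,4)
Op 6: place BN@(5,0)
Op 7: place WK@(4,3)
Op 8: place WN@(0,1)
Per-piece attacks for B:
  BR@(0,5): attacks (0,4) (1,5) (2,5) (3,5) (4,5) (5,5) [ray(0,-1) blocked at (0,4)]
  BN@(5,0): attacks (4,2) (3,1)
Union (8 distinct): (0,4) (1,5) (2,5) (3,1) (3,5) (4,2) (4,5) (5,5)

Answer: 8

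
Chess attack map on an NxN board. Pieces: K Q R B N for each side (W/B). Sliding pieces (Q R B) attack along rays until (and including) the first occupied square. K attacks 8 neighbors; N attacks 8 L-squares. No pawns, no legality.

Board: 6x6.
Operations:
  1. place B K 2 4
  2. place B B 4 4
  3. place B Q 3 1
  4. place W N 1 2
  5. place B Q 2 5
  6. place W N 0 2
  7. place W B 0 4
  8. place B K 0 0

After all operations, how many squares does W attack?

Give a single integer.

Op 1: place BK@(2,4)
Op 2: place BB@(4,4)
Op 3: place BQ@(3,1)
Op 4: place WN@(1,2)
Op 5: place BQ@(2,5)
Op 6: place WN@(0,2)
Op 7: place WB@(0,4)
Op 8: place BK@(0,0)
Per-piece attacks for W:
  WN@(0,2): attacks (1,4) (2,3) (1,0) (2,1)
  WB@(0,4): attacks (1,5) (1,3) (2,2) (3,1) [ray(1,-1) blocked at (3,1)]
  WN@(1,2): attacks (2,4) (3,3) (0,4) (2,0) (3,1) (0,0)
Union (13 distinct): (0,0) (0,4) (1,0) (1,3) (1,4) (1,5) (2,0) (2,1) (2,2) (2,3) (2,4) (3,1) (3,3)

Answer: 13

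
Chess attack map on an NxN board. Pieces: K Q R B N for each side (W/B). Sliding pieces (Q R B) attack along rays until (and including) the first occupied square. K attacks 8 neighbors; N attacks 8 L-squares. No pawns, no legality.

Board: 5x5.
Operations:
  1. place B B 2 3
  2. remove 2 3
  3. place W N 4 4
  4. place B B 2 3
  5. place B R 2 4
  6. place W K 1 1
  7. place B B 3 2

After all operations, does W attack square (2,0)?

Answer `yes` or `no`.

Op 1: place BB@(2,3)
Op 2: remove (2,3)
Op 3: place WN@(4,4)
Op 4: place BB@(2,3)
Op 5: place BR@(2,4)
Op 6: place WK@(1,1)
Op 7: place BB@(3,2)
Per-piece attacks for W:
  WK@(1,1): attacks (1,2) (1,0) (2,1) (0,1) (2,2) (2,0) (0,2) (0,0)
  WN@(4,4): attacks (3,2) (2,3)
W attacks (2,0): yes

Answer: yes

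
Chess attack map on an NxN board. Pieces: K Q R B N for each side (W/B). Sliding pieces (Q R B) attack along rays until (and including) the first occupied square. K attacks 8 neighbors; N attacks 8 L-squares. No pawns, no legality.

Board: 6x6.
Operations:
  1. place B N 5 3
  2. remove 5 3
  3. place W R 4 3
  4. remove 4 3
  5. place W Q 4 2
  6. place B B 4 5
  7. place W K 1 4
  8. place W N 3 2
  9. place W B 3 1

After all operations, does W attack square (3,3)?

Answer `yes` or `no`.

Op 1: place BN@(5,3)
Op 2: remove (5,3)
Op 3: place WR@(4,3)
Op 4: remove (4,3)
Op 5: place WQ@(4,2)
Op 6: place BB@(4,5)
Op 7: place WK@(1,4)
Op 8: place WN@(3,2)
Op 9: place WB@(3,1)
Per-piece attacks for W:
  WK@(1,4): attacks (1,5) (1,3) (2,4) (0,4) (2,5) (2,3) (0,5) (0,3)
  WB@(3,1): attacks (4,2) (4,0) (2,2) (1,3) (0,4) (2,0) [ray(1,1) blocked at (4,2)]
  WN@(3,2): attacks (4,4) (5,3) (2,4) (1,3) (4,0) (5,1) (2,0) (1,1)
  WQ@(4,2): attacks (4,3) (4,4) (4,5) (4,1) (4,0) (5,2) (3,2) (5,3) (5,1) (3,3) (2,4) (1,5) (3,1) [ray(0,1) blocked at (4,5); ray(-1,0) blocked at (3,2); ray(-1,-1) blocked at (3,1)]
W attacks (3,3): yes

Answer: yes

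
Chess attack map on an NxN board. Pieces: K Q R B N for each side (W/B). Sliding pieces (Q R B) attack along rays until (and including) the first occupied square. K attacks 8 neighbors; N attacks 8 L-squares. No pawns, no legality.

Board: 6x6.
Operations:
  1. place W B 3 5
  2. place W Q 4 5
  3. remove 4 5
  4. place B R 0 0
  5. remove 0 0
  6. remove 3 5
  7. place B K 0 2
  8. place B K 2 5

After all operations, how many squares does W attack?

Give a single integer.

Op 1: place WB@(3,5)
Op 2: place WQ@(4,5)
Op 3: remove (4,5)
Op 4: place BR@(0,0)
Op 5: remove (0,0)
Op 6: remove (3,5)
Op 7: place BK@(0,2)
Op 8: place BK@(2,5)
Per-piece attacks for W:
Union (0 distinct): (none)

Answer: 0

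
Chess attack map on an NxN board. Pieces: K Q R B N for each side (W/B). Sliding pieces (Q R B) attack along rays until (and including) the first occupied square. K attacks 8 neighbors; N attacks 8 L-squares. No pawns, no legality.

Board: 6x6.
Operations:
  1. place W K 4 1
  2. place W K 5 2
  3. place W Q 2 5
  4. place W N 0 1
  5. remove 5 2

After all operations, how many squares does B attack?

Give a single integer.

Answer: 0

Derivation:
Op 1: place WK@(4,1)
Op 2: place WK@(5,2)
Op 3: place WQ@(2,5)
Op 4: place WN@(0,1)
Op 5: remove (5,2)
Per-piece attacks for B:
Union (0 distinct): (none)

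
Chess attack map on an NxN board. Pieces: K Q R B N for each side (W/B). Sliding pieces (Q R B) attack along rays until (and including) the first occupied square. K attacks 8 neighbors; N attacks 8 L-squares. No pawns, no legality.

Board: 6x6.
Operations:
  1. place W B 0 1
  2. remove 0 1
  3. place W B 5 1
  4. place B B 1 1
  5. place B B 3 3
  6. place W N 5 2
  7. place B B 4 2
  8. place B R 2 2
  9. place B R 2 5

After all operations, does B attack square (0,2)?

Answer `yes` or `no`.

Op 1: place WB@(0,1)
Op 2: remove (0,1)
Op 3: place WB@(5,1)
Op 4: place BB@(1,1)
Op 5: place BB@(3,3)
Op 6: place WN@(5,2)
Op 7: place BB@(4,2)
Op 8: place BR@(2,2)
Op 9: place BR@(2,5)
Per-piece attacks for B:
  BB@(1,1): attacks (2,2) (2,0) (0,2) (0,0) [ray(1,1) blocked at (2,2)]
  BR@(2,2): attacks (2,3) (2,4) (2,5) (2,1) (2,0) (3,2) (4,2) (1,2) (0,2) [ray(0,1) blocked at (2,5); ray(1,0) blocked at (4,2)]
  BR@(2,5): attacks (2,4) (2,3) (2,2) (3,5) (4,5) (5,5) (1,5) (0,5) [ray(0,-1) blocked at (2,2)]
  BB@(3,3): attacks (4,4) (5,5) (4,2) (2,4) (1,5) (2,2) [ray(1,-1) blocked at (4,2); ray(-1,-1) blocked at (2,2)]
  BB@(4,2): attacks (5,3) (5,1) (3,3) (3,1) (2,0) [ray(1,-1) blocked at (5,1); ray(-1,1) blocked at (3,3)]
B attacks (0,2): yes

Answer: yes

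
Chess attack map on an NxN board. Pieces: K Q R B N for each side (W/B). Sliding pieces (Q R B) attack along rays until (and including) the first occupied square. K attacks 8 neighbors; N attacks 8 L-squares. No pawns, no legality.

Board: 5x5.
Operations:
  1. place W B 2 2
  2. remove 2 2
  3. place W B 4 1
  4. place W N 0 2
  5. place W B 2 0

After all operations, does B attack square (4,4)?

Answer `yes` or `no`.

Answer: no

Derivation:
Op 1: place WB@(2,2)
Op 2: remove (2,2)
Op 3: place WB@(4,1)
Op 4: place WN@(0,2)
Op 5: place WB@(2,0)
Per-piece attacks for B:
B attacks (4,4): no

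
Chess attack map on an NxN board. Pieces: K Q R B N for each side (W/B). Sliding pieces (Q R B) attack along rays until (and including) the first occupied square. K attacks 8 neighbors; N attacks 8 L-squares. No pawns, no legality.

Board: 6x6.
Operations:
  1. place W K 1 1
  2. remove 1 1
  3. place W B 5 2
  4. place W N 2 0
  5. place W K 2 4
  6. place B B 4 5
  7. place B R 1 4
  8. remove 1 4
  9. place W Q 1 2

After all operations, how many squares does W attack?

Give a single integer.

Answer: 23

Derivation:
Op 1: place WK@(1,1)
Op 2: remove (1,1)
Op 3: place WB@(5,2)
Op 4: place WN@(2,0)
Op 5: place WK@(2,4)
Op 6: place BB@(4,5)
Op 7: place BR@(1,4)
Op 8: remove (1,4)
Op 9: place WQ@(1,2)
Per-piece attacks for W:
  WQ@(1,2): attacks (1,3) (1,4) (1,5) (1,1) (1,0) (2,2) (3,2) (4,2) (5,2) (0,2) (2,3) (3,4) (4,5) (2,1) (3,0) (0,3) (0,1) [ray(1,0) blocked at (5,2); ray(1,1) blocked at (4,5)]
  WN@(2,0): attacks (3,2) (4,1) (1,2) (0,1)
  WK@(2,4): attacks (2,5) (2,3) (3,4) (1,4) (3,5) (3,3) (1,5) (1,3)
  WB@(5,2): attacks (4,3) (3,4) (2,5) (4,1) (3,0)
Union (23 distinct): (0,1) (0,2) (0,3) (1,0) (1,1) (1,2) (1,3) (1,4) (1,5) (2,1) (2,2) (2,3) (2,5) (3,0) (3,2) (3,3) (3,4) (3,5) (4,1) (4,2) (4,3) (4,5) (5,2)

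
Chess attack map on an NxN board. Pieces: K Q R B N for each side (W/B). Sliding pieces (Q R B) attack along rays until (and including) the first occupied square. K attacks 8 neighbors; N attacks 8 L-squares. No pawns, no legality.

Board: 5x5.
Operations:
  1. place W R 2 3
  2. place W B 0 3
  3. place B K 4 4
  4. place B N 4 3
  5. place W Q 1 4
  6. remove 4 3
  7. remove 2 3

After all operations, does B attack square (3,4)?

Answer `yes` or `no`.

Op 1: place WR@(2,3)
Op 2: place WB@(0,3)
Op 3: place BK@(4,4)
Op 4: place BN@(4,3)
Op 5: place WQ@(1,4)
Op 6: remove (4,3)
Op 7: remove (2,3)
Per-piece attacks for B:
  BK@(4,4): attacks (4,3) (3,4) (3,3)
B attacks (3,4): yes

Answer: yes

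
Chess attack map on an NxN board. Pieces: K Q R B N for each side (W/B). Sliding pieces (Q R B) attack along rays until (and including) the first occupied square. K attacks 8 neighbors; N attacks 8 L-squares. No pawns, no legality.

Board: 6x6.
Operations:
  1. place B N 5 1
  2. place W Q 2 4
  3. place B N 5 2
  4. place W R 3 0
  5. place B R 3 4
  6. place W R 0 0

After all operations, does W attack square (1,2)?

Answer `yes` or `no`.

Answer: no

Derivation:
Op 1: place BN@(5,1)
Op 2: place WQ@(2,4)
Op 3: place BN@(5,2)
Op 4: place WR@(3,0)
Op 5: place BR@(3,4)
Op 6: place WR@(0,0)
Per-piece attacks for W:
  WR@(0,0): attacks (0,1) (0,2) (0,3) (0,4) (0,5) (1,0) (2,0) (3,0) [ray(1,0) blocked at (3,0)]
  WQ@(2,4): attacks (2,5) (2,3) (2,2) (2,1) (2,0) (3,4) (1,4) (0,4) (3,5) (3,3) (4,2) (5,1) (1,5) (1,3) (0,2) [ray(1,0) blocked at (3,4); ray(1,-1) blocked at (5,1)]
  WR@(3,0): attacks (3,1) (3,2) (3,3) (3,4) (4,0) (5,0) (2,0) (1,0) (0,0) [ray(0,1) blocked at (3,4); ray(-1,0) blocked at (0,0)]
W attacks (1,2): no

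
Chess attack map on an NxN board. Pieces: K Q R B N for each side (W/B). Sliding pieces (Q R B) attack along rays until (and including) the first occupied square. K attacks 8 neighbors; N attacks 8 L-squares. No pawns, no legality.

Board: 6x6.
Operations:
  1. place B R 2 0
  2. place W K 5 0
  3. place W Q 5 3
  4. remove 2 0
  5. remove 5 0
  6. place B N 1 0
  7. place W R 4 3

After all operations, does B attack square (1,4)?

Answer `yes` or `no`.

Answer: no

Derivation:
Op 1: place BR@(2,0)
Op 2: place WK@(5,0)
Op 3: place WQ@(5,3)
Op 4: remove (2,0)
Op 5: remove (5,0)
Op 6: place BN@(1,0)
Op 7: place WR@(4,3)
Per-piece attacks for B:
  BN@(1,0): attacks (2,2) (3,1) (0,2)
B attacks (1,4): no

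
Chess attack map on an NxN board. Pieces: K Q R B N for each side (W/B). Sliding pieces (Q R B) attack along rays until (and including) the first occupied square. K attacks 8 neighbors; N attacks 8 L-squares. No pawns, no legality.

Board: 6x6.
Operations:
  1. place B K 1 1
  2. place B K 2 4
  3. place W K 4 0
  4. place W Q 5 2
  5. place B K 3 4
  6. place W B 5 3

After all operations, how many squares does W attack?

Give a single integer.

Op 1: place BK@(1,1)
Op 2: place BK@(2,4)
Op 3: place WK@(4,0)
Op 4: place WQ@(5,2)
Op 5: place BK@(3,4)
Op 6: place WB@(5,3)
Per-piece attacks for W:
  WK@(4,0): attacks (4,1) (5,0) (3,0) (5,1) (3,1)
  WQ@(5,2): attacks (5,3) (5,1) (5,0) (4,2) (3,2) (2,2) (1,2) (0,2) (4,3) (3,4) (4,1) (3,0) [ray(0,1) blocked at (5,3); ray(-1,1) blocked at (3,4)]
  WB@(5,3): attacks (4,4) (3,5) (4,2) (3,1) (2,0)
Union (16 distinct): (0,2) (1,2) (2,0) (2,2) (3,0) (3,1) (3,2) (3,4) (3,5) (4,1) (4,2) (4,3) (4,4) (5,0) (5,1) (5,3)

Answer: 16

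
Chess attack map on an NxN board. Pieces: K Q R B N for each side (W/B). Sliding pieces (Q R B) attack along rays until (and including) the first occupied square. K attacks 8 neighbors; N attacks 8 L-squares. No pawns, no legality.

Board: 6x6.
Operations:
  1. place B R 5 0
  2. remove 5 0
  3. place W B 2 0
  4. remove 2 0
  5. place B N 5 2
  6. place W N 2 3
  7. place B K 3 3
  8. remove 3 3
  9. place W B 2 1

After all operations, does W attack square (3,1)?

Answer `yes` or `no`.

Op 1: place BR@(5,0)
Op 2: remove (5,0)
Op 3: place WB@(2,0)
Op 4: remove (2,0)
Op 5: place BN@(5,2)
Op 6: place WN@(2,3)
Op 7: place BK@(3,3)
Op 8: remove (3,3)
Op 9: place WB@(2,1)
Per-piece attacks for W:
  WB@(2,1): attacks (3,2) (4,3) (5,4) (3,0) (1,2) (0,3) (1,0)
  WN@(2,3): attacks (3,5) (4,4) (1,5) (0,4) (3,1) (4,2) (1,1) (0,2)
W attacks (3,1): yes

Answer: yes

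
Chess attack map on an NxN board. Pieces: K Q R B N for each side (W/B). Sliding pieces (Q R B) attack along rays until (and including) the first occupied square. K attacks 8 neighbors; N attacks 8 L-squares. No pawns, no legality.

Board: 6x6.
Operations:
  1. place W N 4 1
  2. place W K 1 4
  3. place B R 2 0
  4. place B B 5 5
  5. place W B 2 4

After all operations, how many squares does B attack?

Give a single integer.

Answer: 12

Derivation:
Op 1: place WN@(4,1)
Op 2: place WK@(1,4)
Op 3: place BR@(2,0)
Op 4: place BB@(5,5)
Op 5: place WB@(2,4)
Per-piece attacks for B:
  BR@(2,0): attacks (2,1) (2,2) (2,3) (2,4) (3,0) (4,0) (5,0) (1,0) (0,0) [ray(0,1) blocked at (2,4)]
  BB@(5,5): attacks (4,4) (3,3) (2,2) (1,1) (0,0)
Union (12 distinct): (0,0) (1,0) (1,1) (2,1) (2,2) (2,3) (2,4) (3,0) (3,3) (4,0) (4,4) (5,0)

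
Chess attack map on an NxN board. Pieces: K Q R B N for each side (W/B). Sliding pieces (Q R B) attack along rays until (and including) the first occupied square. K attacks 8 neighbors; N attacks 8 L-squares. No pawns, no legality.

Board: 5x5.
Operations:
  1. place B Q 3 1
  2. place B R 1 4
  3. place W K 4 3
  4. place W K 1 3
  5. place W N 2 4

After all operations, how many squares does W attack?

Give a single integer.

Answer: 14

Derivation:
Op 1: place BQ@(3,1)
Op 2: place BR@(1,4)
Op 3: place WK@(4,3)
Op 4: place WK@(1,3)
Op 5: place WN@(2,4)
Per-piece attacks for W:
  WK@(1,3): attacks (1,4) (1,2) (2,3) (0,3) (2,4) (2,2) (0,4) (0,2)
  WN@(2,4): attacks (3,2) (4,3) (1,2) (0,3)
  WK@(4,3): attacks (4,4) (4,2) (3,3) (3,4) (3,2)
Union (14 distinct): (0,2) (0,3) (0,4) (1,2) (1,4) (2,2) (2,3) (2,4) (3,2) (3,3) (3,4) (4,2) (4,3) (4,4)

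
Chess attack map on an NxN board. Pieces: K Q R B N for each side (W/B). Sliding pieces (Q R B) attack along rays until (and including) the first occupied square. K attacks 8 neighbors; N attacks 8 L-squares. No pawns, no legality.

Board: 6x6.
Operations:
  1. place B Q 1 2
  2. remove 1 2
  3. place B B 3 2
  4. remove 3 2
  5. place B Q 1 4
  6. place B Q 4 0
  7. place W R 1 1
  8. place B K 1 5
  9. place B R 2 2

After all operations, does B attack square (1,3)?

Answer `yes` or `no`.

Op 1: place BQ@(1,2)
Op 2: remove (1,2)
Op 3: place BB@(3,2)
Op 4: remove (3,2)
Op 5: place BQ@(1,4)
Op 6: place BQ@(4,0)
Op 7: place WR@(1,1)
Op 8: place BK@(1,5)
Op 9: place BR@(2,2)
Per-piece attacks for B:
  BQ@(1,4): attacks (1,5) (1,3) (1,2) (1,1) (2,4) (3,4) (4,4) (5,4) (0,4) (2,5) (2,3) (3,2) (4,1) (5,0) (0,5) (0,3) [ray(0,1) blocked at (1,5); ray(0,-1) blocked at (1,1)]
  BK@(1,5): attacks (1,4) (2,5) (0,5) (2,4) (0,4)
  BR@(2,2): attacks (2,3) (2,4) (2,5) (2,1) (2,0) (3,2) (4,2) (5,2) (1,2) (0,2)
  BQ@(4,0): attacks (4,1) (4,2) (4,3) (4,4) (4,5) (5,0) (3,0) (2,0) (1,0) (0,0) (5,1) (3,1) (2,2) [ray(-1,1) blocked at (2,2)]
B attacks (1,3): yes

Answer: yes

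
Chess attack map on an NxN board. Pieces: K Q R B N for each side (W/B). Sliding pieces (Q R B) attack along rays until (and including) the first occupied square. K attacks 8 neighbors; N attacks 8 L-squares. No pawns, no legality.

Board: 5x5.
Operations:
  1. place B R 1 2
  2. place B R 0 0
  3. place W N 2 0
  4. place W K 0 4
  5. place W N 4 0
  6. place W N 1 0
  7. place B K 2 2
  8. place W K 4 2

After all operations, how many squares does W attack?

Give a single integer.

Op 1: place BR@(1,2)
Op 2: place BR@(0,0)
Op 3: place WN@(2,0)
Op 4: place WK@(0,4)
Op 5: place WN@(4,0)
Op 6: place WN@(1,0)
Op 7: place BK@(2,2)
Op 8: place WK@(4,2)
Per-piece attacks for W:
  WK@(0,4): attacks (0,3) (1,4) (1,3)
  WN@(1,0): attacks (2,2) (3,1) (0,2)
  WN@(2,0): attacks (3,2) (4,1) (1,2) (0,1)
  WN@(4,0): attacks (3,2) (2,1)
  WK@(4,2): attacks (4,3) (4,1) (3,2) (3,3) (3,1)
Union (13 distinct): (0,1) (0,2) (0,3) (1,2) (1,3) (1,4) (2,1) (2,2) (3,1) (3,2) (3,3) (4,1) (4,3)

Answer: 13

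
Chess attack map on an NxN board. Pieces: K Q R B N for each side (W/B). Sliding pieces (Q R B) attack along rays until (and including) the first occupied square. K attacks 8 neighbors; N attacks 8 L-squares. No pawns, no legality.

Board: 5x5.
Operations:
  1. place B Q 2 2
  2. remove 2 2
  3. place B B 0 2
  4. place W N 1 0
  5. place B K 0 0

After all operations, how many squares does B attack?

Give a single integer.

Op 1: place BQ@(2,2)
Op 2: remove (2,2)
Op 3: place BB@(0,2)
Op 4: place WN@(1,0)
Op 5: place BK@(0,0)
Per-piece attacks for B:
  BK@(0,0): attacks (0,1) (1,0) (1,1)
  BB@(0,2): attacks (1,3) (2,4) (1,1) (2,0)
Union (6 distinct): (0,1) (1,0) (1,1) (1,3) (2,0) (2,4)

Answer: 6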